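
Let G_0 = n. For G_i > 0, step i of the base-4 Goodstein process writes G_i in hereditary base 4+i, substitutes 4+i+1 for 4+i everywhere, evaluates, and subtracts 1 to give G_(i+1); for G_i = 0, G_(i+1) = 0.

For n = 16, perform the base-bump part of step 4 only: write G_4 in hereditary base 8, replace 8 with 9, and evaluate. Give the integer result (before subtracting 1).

37

[0] 16 ≡ 4^2 (base 4). Lift 5: 25. −1: 24.
[1] 24 ≡ 4·5 + 4 (base 5). Lift 6: 28. −1: 27.
[2] 27 ≡ 4·6 + 3 (base 6). Lift 7: 31. −1: 30.
[3] 30 ≡ 4·7 + 2 (base 7). Lift 8: 34. −1: 33.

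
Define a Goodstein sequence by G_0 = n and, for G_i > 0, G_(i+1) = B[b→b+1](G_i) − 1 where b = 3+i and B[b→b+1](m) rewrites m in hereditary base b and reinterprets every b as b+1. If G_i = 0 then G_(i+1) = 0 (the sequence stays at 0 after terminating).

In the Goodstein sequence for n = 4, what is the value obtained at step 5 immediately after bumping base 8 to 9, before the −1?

1

i=0: 4 = 3 + 1 (b=3); 3→4: 4 + 1 = 5; 5−1 = 4
i=1: 4 = 4 (b=4); 4→5: 5 = 5; 5−1 = 4
i=2: 4 = 4 (b=5); 5→6: 4 = 4; 4−1 = 3
i=3: 3 = 3 (b=6); 6→7: 3 = 3; 3−1 = 2
i=4: 2 = 2 (b=7); 7→8: 2 = 2; 2−1 = 1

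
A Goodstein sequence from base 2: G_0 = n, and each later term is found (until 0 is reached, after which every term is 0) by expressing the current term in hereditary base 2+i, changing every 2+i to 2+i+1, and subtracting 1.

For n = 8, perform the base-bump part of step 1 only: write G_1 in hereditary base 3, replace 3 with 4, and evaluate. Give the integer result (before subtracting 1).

554

base 2: 8 = 2^(2 + 1); at 3: 3^(3 + 1) = 81; next = 80
base 3: 80 = 2·3^3 + 2·3^2 + 2·3 + 2; at 4: 2·4^4 + 2·4^2 + 2·4 + 2 = 554; next = 553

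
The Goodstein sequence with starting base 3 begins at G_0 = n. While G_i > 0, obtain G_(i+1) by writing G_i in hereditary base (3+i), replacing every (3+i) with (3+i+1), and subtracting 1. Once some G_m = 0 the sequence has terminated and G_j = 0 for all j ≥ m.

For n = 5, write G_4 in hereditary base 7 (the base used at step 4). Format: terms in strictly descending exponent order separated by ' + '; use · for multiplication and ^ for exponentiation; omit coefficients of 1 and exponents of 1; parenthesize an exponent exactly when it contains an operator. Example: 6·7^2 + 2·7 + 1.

(0) 5|_3 = 3 + 2 ↦ 4 + 2|_4 = 6 ⇒ 5
(1) 5|_4 = 4 + 1 ↦ 5 + 1|_5 = 6 ⇒ 5
(2) 5|_5 = 5 ↦ 6|_6 = 6 ⇒ 5
(3) 5|_6 = 5 ↦ 5|_7 = 5 ⇒ 4
(4) 4|_7 = 4 ↦ 4|_8 = 4 ⇒ 3

4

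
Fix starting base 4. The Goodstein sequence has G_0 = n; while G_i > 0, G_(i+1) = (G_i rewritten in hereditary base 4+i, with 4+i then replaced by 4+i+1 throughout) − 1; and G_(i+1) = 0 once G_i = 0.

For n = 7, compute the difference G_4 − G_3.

7 —HB4→ 4 + 3 —bump→ 5 + 3 = 8 —(−1)→ 7
7 —HB5→ 5 + 2 —bump→ 6 + 2 = 8 —(−1)→ 7
7 —HB6→ 6 + 1 —bump→ 7 + 1 = 8 —(−1)→ 7
7 —HB7→ 7 —bump→ 8 = 8 —(−1)→ 7

0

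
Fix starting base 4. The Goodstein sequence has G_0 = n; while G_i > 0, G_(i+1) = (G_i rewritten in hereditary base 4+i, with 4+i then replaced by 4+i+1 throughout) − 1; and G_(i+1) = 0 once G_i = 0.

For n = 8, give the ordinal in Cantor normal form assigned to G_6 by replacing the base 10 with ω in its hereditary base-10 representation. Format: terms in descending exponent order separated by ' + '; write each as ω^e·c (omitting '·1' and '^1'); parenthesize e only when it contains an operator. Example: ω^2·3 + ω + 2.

9

i=0: 8 = 2·4 (b=4); 4→5: 2·5 = 10; 10−1 = 9
i=1: 9 = 5 + 4 (b=5); 5→6: 6 + 4 = 10; 10−1 = 9
i=2: 9 = 6 + 3 (b=6); 6→7: 7 + 3 = 10; 10−1 = 9
i=3: 9 = 7 + 2 (b=7); 7→8: 8 + 2 = 10; 10−1 = 9
i=4: 9 = 8 + 1 (b=8); 8→9: 9 + 1 = 10; 10−1 = 9
i=5: 9 = 9 (b=9); 9→10: 10 = 10; 10−1 = 9
i=6: 9 = 9 (b=10); 10→11: 9 = 9; 9−1 = 8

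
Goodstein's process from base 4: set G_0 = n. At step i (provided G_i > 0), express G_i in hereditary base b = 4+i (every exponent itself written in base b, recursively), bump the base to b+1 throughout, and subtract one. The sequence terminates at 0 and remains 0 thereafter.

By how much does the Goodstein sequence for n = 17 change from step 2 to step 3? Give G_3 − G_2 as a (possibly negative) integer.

4

17 —HB4→ 4^2 + 1 —bump→ 5^2 + 1 = 26 —(−1)→ 25
25 —HB5→ 5^2 —bump→ 6^2 = 36 —(−1)→ 35
35 —HB6→ 5·6 + 5 —bump→ 5·7 + 5 = 40 —(−1)→ 39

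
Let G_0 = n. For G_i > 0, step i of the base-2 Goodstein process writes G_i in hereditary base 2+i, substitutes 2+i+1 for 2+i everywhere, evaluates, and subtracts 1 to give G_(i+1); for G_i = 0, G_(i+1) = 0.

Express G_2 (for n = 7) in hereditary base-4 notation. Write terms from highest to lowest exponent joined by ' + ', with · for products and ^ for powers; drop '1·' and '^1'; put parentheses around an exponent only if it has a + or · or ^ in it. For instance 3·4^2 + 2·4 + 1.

4^4 + 3

7 —HB2→ 2^2 + 2 + 1 —bump→ 3^3 + 3 + 1 = 31 —(−1)→ 30
30 —HB3→ 3^3 + 3 —bump→ 4^4 + 4 = 260 —(−1)→ 259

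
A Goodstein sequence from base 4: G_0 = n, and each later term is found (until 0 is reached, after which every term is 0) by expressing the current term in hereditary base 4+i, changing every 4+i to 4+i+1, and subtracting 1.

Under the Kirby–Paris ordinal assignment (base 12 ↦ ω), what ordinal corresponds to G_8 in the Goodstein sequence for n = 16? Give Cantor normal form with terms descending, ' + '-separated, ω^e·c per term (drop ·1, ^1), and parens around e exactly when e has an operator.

base 4: 16 = 4^2; at 5: 5^2 = 25; next = 24
base 5: 24 = 4·5 + 4; at 6: 4·6 + 4 = 28; next = 27
base 6: 27 = 4·6 + 3; at 7: 4·7 + 3 = 31; next = 30
base 7: 30 = 4·7 + 2; at 8: 4·8 + 2 = 34; next = 33
base 8: 33 = 4·8 + 1; at 9: 4·9 + 1 = 37; next = 36
base 9: 36 = 4·9; at 10: 4·10 = 40; next = 39
base 10: 39 = 3·10 + 9; at 11: 3·11 + 9 = 42; next = 41
base 11: 41 = 3·11 + 8; at 12: 3·12 + 8 = 44; next = 43

ω·3 + 7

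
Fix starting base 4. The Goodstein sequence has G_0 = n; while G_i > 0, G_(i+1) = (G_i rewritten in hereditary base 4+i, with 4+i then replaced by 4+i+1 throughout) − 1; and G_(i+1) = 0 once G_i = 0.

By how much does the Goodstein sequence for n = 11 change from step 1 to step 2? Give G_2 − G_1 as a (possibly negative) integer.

[0] 11 ≡ 2·4 + 3 (base 4). Lift 5: 13. −1: 12.
[1] 12 ≡ 2·5 + 2 (base 5). Lift 6: 14. −1: 13.

1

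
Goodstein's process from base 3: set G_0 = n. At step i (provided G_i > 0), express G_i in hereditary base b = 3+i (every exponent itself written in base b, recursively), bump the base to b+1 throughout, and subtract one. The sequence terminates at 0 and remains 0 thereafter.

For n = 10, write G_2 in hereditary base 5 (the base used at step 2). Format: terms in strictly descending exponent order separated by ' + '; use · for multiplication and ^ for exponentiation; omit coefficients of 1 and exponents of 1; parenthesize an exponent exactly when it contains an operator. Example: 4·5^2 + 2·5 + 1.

4·5 + 4

[0] 10 ≡ 3^2 + 1 (base 3). Lift 4: 17. −1: 16.
[1] 16 ≡ 4^2 (base 4). Lift 5: 25. −1: 24.
[2] 24 ≡ 4·5 + 4 (base 5). Lift 6: 28. −1: 27.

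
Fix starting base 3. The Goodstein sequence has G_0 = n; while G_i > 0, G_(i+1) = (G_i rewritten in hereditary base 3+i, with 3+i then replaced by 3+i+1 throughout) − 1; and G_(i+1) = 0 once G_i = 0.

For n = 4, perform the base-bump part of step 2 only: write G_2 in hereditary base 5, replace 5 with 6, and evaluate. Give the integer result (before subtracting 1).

4

G_0 = 4. HB_3(4) = 3 + 1. Bump = 5. G_1 = 4.
G_1 = 4. HB_4(4) = 4. Bump = 5. G_2 = 4.
G_2 = 4. HB_5(4) = 4. Bump = 4. G_3 = 3.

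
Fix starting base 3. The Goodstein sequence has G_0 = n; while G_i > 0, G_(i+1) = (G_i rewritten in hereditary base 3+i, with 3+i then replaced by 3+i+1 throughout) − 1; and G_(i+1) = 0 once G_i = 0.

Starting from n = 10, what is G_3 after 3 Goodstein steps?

[0] 10 ≡ 3^2 + 1 (base 3). Lift 4: 17. −1: 16.
[1] 16 ≡ 4^2 (base 4). Lift 5: 25. −1: 24.
[2] 24 ≡ 4·5 + 4 (base 5). Lift 6: 28. −1: 27.
[3] 27 ≡ 4·6 + 3 (base 6). Lift 7: 31. −1: 30.

27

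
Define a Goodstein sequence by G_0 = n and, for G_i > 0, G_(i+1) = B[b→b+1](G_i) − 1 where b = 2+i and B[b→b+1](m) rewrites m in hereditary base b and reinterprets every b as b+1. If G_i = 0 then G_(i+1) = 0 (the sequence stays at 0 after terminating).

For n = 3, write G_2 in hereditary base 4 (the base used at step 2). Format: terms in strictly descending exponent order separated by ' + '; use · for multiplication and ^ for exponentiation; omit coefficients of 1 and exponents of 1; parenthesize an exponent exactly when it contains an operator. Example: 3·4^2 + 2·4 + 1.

3

3 —HB2→ 2 + 1 —bump→ 3 + 1 = 4 —(−1)→ 3
3 —HB3→ 3 —bump→ 4 = 4 —(−1)→ 3
3 —HB4→ 3 —bump→ 3 = 3 —(−1)→ 2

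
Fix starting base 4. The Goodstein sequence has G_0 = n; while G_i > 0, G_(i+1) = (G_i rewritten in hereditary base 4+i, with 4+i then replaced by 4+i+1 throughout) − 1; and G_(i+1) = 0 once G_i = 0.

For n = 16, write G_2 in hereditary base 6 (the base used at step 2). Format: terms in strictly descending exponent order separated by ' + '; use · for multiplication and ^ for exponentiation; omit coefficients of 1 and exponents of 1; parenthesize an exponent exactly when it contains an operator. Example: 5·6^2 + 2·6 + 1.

base 4: 16 = 4^2; at 5: 5^2 = 25; next = 24
base 5: 24 = 4·5 + 4; at 6: 4·6 + 4 = 28; next = 27
base 6: 27 = 4·6 + 3; at 7: 4·7 + 3 = 31; next = 30

4·6 + 3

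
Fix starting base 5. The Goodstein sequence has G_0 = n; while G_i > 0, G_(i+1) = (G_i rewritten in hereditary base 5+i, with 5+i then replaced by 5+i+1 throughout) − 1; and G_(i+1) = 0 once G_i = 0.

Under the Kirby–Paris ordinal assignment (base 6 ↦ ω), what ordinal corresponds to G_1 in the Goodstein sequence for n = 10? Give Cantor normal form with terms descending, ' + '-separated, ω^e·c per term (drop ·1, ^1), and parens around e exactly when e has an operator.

ω + 5

step 0: 10 = 2·5; sub 6 for 5: 2·6; = 12; G_1 = 12−1 = 11
step 1: 11 = 6 + 5; sub 7 for 6: 7 + 5; = 12; G_2 = 12−1 = 11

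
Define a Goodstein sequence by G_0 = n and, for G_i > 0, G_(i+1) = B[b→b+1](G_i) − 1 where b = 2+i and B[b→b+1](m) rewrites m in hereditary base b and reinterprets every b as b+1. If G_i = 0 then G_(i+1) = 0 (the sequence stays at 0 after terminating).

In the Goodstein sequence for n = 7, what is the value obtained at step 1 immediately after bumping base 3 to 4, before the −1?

260

base 2: 7 = 2^2 + 2 + 1; at 3: 3^3 + 3 + 1 = 31; next = 30
base 3: 30 = 3^3 + 3; at 4: 4^4 + 4 = 260; next = 259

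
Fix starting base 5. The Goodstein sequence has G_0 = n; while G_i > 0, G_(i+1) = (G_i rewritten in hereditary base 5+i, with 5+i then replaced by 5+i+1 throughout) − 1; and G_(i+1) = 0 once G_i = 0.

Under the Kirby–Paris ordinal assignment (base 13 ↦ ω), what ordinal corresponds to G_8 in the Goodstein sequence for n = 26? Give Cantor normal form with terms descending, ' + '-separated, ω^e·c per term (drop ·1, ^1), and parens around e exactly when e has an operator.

base 5: 26 = 5^2 + 1; at 6: 6^2 + 1 = 37; next = 36
base 6: 36 = 6^2; at 7: 7^2 = 49; next = 48
base 7: 48 = 6·7 + 6; at 8: 6·8 + 6 = 54; next = 53
base 8: 53 = 6·8 + 5; at 9: 6·9 + 5 = 59; next = 58
base 9: 58 = 6·9 + 4; at 10: 6·10 + 4 = 64; next = 63
base 10: 63 = 6·10 + 3; at 11: 6·11 + 3 = 69; next = 68
base 11: 68 = 6·11 + 2; at 12: 6·12 + 2 = 74; next = 73
base 12: 73 = 6·12 + 1; at 13: 6·13 + 1 = 79; next = 78
base 13: 78 = 6·13; at 14: 6·14 = 84; next = 83

ω·6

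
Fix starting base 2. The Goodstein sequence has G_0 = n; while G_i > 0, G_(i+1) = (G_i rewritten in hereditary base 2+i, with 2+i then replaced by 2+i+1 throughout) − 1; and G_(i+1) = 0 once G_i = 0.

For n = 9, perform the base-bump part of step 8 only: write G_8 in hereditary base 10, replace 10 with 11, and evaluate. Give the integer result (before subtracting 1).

[0] 9 ≡ 2^(2 + 1) + 1 (base 2). Lift 3: 82. −1: 81.
[1] 81 ≡ 3^(3 + 1) (base 3). Lift 4: 1024. −1: 1023.
[2] 1023 ≡ 3·4^4 + 3·4^3 + 3·4^2 + 3·4 + 3 (base 4). Lift 5: 9843. −1: 9842.
[3] 9842 ≡ 3·5^5 + 3·5^3 + 3·5^2 + 3·5 + 2 (base 5). Lift 6: 140744. −1: 140743.
[4] 140743 ≡ 3·6^6 + 3·6^3 + 3·6^2 + 3·6 + 1 (base 6). Lift 7: 2471827. −1: 2471826.
[5] 2471826 ≡ 3·7^7 + 3·7^3 + 3·7^2 + 3·7 (base 7). Lift 8: 50333400. −1: 50333399.
[6] 50333399 ≡ 3·8^8 + 3·8^3 + 3·8^2 + 2·8 + 7 (base 8). Lift 9: 1162263922. −1: 1162263921.
[7] 1162263921 ≡ 3·9^9 + 3·9^3 + 3·9^2 + 2·9 + 6 (base 9). Lift 10: 30000003326. −1: 30000003325.

855935016216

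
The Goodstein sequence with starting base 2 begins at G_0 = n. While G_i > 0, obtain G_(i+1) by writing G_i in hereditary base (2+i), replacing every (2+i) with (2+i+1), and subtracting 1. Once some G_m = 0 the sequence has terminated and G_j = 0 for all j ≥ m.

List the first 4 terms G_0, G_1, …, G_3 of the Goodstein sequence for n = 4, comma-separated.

4, 26, 41, 60

4 —HB2→ 2^2 —bump→ 3^3 = 27 —(−1)→ 26
26 —HB3→ 2·3^2 + 2·3 + 2 —bump→ 2·4^2 + 2·4 + 2 = 42 —(−1)→ 41
41 —HB4→ 2·4^2 + 2·4 + 1 —bump→ 2·5^2 + 2·5 + 1 = 61 —(−1)→ 60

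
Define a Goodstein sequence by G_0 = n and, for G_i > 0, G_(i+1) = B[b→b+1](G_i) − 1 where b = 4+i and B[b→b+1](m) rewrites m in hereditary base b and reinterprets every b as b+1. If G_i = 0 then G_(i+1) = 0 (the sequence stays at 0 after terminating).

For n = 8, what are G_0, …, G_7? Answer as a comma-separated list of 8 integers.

step 0: 8 = 2·4; sub 5 for 4: 2·5; = 10; G_1 = 10−1 = 9
step 1: 9 = 5 + 4; sub 6 for 5: 6 + 4; = 10; G_2 = 10−1 = 9
step 2: 9 = 6 + 3; sub 7 for 6: 7 + 3; = 10; G_3 = 10−1 = 9
step 3: 9 = 7 + 2; sub 8 for 7: 8 + 2; = 10; G_4 = 10−1 = 9
step 4: 9 = 8 + 1; sub 9 for 8: 9 + 1; = 10; G_5 = 10−1 = 9
step 5: 9 = 9; sub 10 for 9: 10; = 10; G_6 = 10−1 = 9
step 6: 9 = 9; sub 11 for 10: 9; = 9; G_7 = 9−1 = 8

8, 9, 9, 9, 9, 9, 9, 8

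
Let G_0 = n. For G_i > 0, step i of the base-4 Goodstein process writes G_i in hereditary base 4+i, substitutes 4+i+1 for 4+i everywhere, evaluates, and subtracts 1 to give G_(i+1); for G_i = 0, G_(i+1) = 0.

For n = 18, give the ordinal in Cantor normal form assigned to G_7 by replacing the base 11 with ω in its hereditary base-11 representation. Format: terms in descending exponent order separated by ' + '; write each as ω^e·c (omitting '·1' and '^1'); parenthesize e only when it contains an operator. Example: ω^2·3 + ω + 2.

ω·6 + 2

G_0=18  [base 4] 4^2 + 2  →[4↦5]→  5^2 + 2 = 27  −1 ⇒ G_1=26
G_1=26  [base 5] 5^2 + 1  →[5↦6]→  6^2 + 1 = 37  −1 ⇒ G_2=36
G_2=36  [base 6] 6^2  →[6↦7]→  7^2 = 49  −1 ⇒ G_3=48
G_3=48  [base 7] 6·7 + 6  →[7↦8]→  6·8 + 6 = 54  −1 ⇒ G_4=53
G_4=53  [base 8] 6·8 + 5  →[8↦9]→  6·9 + 5 = 59  −1 ⇒ G_5=58
G_5=58  [base 9] 6·9 + 4  →[9↦10]→  6·10 + 4 = 64  −1 ⇒ G_6=63
G_6=63  [base 10] 6·10 + 3  →[10↦11]→  6·11 + 3 = 69  −1 ⇒ G_7=68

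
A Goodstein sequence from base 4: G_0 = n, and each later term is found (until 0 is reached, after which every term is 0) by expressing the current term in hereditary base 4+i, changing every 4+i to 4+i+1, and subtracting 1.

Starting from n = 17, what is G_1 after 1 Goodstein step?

25

G_0 = 17. HB_4(17) = 4^2 + 1. Bump = 26. G_1 = 25.
G_1 = 25. HB_5(25) = 5^2. Bump = 36. G_2 = 35.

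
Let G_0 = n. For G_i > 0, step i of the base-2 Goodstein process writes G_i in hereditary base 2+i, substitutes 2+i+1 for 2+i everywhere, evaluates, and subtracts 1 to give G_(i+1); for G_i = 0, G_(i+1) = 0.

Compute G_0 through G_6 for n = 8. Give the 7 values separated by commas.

i=0: 8 = 2^(2 + 1) (b=2); 2→3: 3^(3 + 1) = 81; 81−1 = 80
i=1: 80 = 2·3^3 + 2·3^2 + 2·3 + 2 (b=3); 3→4: 2·4^4 + 2·4^2 + 2·4 + 2 = 554; 554−1 = 553
i=2: 553 = 2·4^4 + 2·4^2 + 2·4 + 1 (b=4); 4→5: 2·5^5 + 2·5^2 + 2·5 + 1 = 6311; 6311−1 = 6310
i=3: 6310 = 2·5^5 + 2·5^2 + 2·5 (b=5); 5→6: 2·6^6 + 2·6^2 + 2·6 = 93396; 93396−1 = 93395
i=4: 93395 = 2·6^6 + 2·6^2 + 6 + 5 (b=6); 6→7: 2·7^7 + 2·7^2 + 7 + 5 = 1647196; 1647196−1 = 1647195
i=5: 1647195 = 2·7^7 + 2·7^2 + 7 + 4 (b=7); 7→8: 2·8^8 + 2·8^2 + 8 + 4 = 33554572; 33554572−1 = 33554571

8, 80, 553, 6310, 93395, 1647195, 33554571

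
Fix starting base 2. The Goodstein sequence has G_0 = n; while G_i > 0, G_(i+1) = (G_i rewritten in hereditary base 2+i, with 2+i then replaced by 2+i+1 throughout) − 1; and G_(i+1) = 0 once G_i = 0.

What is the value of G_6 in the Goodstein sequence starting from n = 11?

134217727

(0) 11|_2 = 2^(2 + 1) + 2 + 1 ↦ 3^(3 + 1) + 3 + 1|_3 = 85 ⇒ 84
(1) 84|_3 = 3^(3 + 1) + 3 ↦ 4^(4 + 1) + 4|_4 = 1028 ⇒ 1027
(2) 1027|_4 = 4^(4 + 1) + 3 ↦ 5^(5 + 1) + 3|_5 = 15628 ⇒ 15627
(3) 15627|_5 = 5^(5 + 1) + 2 ↦ 6^(6 + 1) + 2|_6 = 279938 ⇒ 279937
(4) 279937|_6 = 6^(6 + 1) + 1 ↦ 7^(7 + 1) + 1|_7 = 5764802 ⇒ 5764801
(5) 5764801|_7 = 7^(7 + 1) ↦ 8^(8 + 1)|_8 = 134217728 ⇒ 134217727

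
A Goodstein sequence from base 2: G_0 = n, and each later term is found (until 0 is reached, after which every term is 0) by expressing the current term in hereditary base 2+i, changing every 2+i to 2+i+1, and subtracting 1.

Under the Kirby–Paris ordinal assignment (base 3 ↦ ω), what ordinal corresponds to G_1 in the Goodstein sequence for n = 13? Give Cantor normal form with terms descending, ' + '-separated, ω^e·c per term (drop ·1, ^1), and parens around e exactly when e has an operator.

step 0: 13 = 2^(2 + 1) + 2^2 + 1; sub 3 for 2: 3^(3 + 1) + 3^3 + 1; = 109; G_1 = 109−1 = 108
step 1: 108 = 3^(3 + 1) + 3^3; sub 4 for 3: 4^(4 + 1) + 4^4; = 1280; G_2 = 1280−1 = 1279

ω^(ω + 1) + ω^ω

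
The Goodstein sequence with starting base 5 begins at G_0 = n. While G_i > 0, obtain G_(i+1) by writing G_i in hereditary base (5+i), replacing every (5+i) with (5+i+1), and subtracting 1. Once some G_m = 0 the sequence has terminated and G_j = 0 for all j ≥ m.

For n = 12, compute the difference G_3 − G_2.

base 5: 12 = 2·5 + 2; at 6: 2·6 + 2 = 14; next = 13
base 6: 13 = 2·6 + 1; at 7: 2·7 + 1 = 15; next = 14
base 7: 14 = 2·7; at 8: 2·8 = 16; next = 15

1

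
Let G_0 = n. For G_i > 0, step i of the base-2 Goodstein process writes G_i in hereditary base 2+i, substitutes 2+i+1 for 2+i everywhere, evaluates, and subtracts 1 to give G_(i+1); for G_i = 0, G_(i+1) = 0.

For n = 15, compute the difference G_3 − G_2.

15 —HB2→ 2^(2 + 1) + 2^2 + 2 + 1 —bump→ 3^(3 + 1) + 3^3 + 3 + 1 = 112 —(−1)→ 111
111 —HB3→ 3^(3 + 1) + 3^3 + 3 —bump→ 4^(4 + 1) + 4^4 + 4 = 1284 —(−1)→ 1283
1283 —HB4→ 4^(4 + 1) + 4^4 + 3 —bump→ 5^(5 + 1) + 5^5 + 3 = 18753 —(−1)→ 18752

17469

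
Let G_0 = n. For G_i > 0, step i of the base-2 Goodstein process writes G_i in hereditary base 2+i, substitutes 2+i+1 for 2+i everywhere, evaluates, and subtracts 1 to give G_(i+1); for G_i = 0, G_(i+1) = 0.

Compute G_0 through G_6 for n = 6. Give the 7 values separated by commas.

step 0: 6 = 2^2 + 2; sub 3 for 2: 3^3 + 3; = 30; G_1 = 30−1 = 29
step 1: 29 = 3^3 + 2; sub 4 for 3: 4^4 + 2; = 258; G_2 = 258−1 = 257
step 2: 257 = 4^4 + 1; sub 5 for 4: 5^5 + 1; = 3126; G_3 = 3126−1 = 3125
step 3: 3125 = 5^5; sub 6 for 5: 6^6; = 46656; G_4 = 46656−1 = 46655
step 4: 46655 = 5·6^5 + 5·6^4 + 5·6^3 + 5·6^2 + 5·6 + 5; sub 7 for 6: 5·7^5 + 5·7^4 + 5·7^3 + 5·7^2 + 5·7 + 5; = 98040; G_5 = 98040−1 = 98039
step 5: 98039 = 5·7^5 + 5·7^4 + 5·7^3 + 5·7^2 + 5·7 + 4; sub 8 for 7: 5·8^5 + 5·8^4 + 5·8^3 + 5·8^2 + 5·8 + 4; = 187244; G_6 = 187244−1 = 187243

6, 29, 257, 3125, 46655, 98039, 187243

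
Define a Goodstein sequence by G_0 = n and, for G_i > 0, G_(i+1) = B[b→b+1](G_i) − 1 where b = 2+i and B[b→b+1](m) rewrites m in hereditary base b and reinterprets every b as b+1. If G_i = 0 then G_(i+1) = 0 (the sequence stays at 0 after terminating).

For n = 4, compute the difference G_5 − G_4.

26

4 —HB2→ 2^2 —bump→ 3^3 = 27 —(−1)→ 26
26 —HB3→ 2·3^2 + 2·3 + 2 —bump→ 2·4^2 + 2·4 + 2 = 42 —(−1)→ 41
41 —HB4→ 2·4^2 + 2·4 + 1 —bump→ 2·5^2 + 2·5 + 1 = 61 —(−1)→ 60
60 —HB5→ 2·5^2 + 2·5 —bump→ 2·6^2 + 2·6 = 84 —(−1)→ 83
83 —HB6→ 2·6^2 + 6 + 5 —bump→ 2·7^2 + 7 + 5 = 110 —(−1)→ 109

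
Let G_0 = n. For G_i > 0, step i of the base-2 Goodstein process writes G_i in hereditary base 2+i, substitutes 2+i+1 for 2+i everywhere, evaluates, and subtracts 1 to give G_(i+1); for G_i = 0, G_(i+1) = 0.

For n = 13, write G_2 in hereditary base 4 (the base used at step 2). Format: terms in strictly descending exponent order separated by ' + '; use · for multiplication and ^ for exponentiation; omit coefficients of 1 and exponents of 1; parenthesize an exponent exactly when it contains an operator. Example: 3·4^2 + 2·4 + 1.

(0) 13|_2 = 2^(2 + 1) + 2^2 + 1 ↦ 3^(3 + 1) + 3^3 + 1|_3 = 109 ⇒ 108
(1) 108|_3 = 3^(3 + 1) + 3^3 ↦ 4^(4 + 1) + 4^4|_4 = 1280 ⇒ 1279
(2) 1279|_4 = 4^(4 + 1) + 3·4^3 + 3·4^2 + 3·4 + 3 ↦ 5^(5 + 1) + 3·5^3 + 3·5^2 + 3·5 + 3|_5 = 16093 ⇒ 16092

4^(4 + 1) + 3·4^3 + 3·4^2 + 3·4 + 3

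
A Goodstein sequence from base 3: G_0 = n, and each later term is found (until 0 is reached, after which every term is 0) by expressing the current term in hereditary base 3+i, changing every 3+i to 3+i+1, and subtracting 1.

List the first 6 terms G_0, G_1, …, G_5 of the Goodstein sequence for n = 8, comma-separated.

base 3: 8 = 2·3 + 2; at 4: 2·4 + 2 = 10; next = 9
base 4: 9 = 2·4 + 1; at 5: 2·5 + 1 = 11; next = 10
base 5: 10 = 2·5; at 6: 2·6 = 12; next = 11
base 6: 11 = 6 + 5; at 7: 7 + 5 = 12; next = 11
base 7: 11 = 7 + 4; at 8: 8 + 4 = 12; next = 11

8, 9, 10, 11, 11, 11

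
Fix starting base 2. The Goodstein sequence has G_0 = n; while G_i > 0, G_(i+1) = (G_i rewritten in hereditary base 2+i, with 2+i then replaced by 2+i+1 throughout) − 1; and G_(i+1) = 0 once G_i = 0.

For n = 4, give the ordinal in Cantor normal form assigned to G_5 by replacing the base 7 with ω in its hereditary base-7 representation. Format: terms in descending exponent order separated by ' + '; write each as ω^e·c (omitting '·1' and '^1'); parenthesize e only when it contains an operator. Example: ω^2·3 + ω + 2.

i=0: 4 = 2^2 (b=2); 2→3: 3^3 = 27; 27−1 = 26
i=1: 26 = 2·3^2 + 2·3 + 2 (b=3); 3→4: 2·4^2 + 2·4 + 2 = 42; 42−1 = 41
i=2: 41 = 2·4^2 + 2·4 + 1 (b=4); 4→5: 2·5^2 + 2·5 + 1 = 61; 61−1 = 60
i=3: 60 = 2·5^2 + 2·5 (b=5); 5→6: 2·6^2 + 2·6 = 84; 84−1 = 83
i=4: 83 = 2·6^2 + 6 + 5 (b=6); 6→7: 2·7^2 + 7 + 5 = 110; 110−1 = 109
i=5: 109 = 2·7^2 + 7 + 4 (b=7); 7→8: 2·8^2 + 8 + 4 = 140; 140−1 = 139

ω^2·2 + ω + 4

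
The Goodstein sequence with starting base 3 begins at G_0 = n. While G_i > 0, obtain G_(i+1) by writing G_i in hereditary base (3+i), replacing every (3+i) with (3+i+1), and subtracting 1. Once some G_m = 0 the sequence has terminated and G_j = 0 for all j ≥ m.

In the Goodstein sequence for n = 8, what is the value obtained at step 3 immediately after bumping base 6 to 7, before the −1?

12

i=0: 8 = 2·3 + 2 (b=3); 3→4: 2·4 + 2 = 10; 10−1 = 9
i=1: 9 = 2·4 + 1 (b=4); 4→5: 2·5 + 1 = 11; 11−1 = 10
i=2: 10 = 2·5 (b=5); 5→6: 2·6 = 12; 12−1 = 11
i=3: 11 = 6 + 5 (b=6); 6→7: 7 + 5 = 12; 12−1 = 11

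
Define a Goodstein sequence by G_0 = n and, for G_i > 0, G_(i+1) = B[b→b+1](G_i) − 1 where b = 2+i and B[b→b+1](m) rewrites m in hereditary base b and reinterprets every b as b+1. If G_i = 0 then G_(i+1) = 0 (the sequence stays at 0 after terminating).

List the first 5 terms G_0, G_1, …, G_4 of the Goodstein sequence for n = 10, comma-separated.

10, 83, 1025, 15625, 279935

(0) 10|_2 = 2^(2 + 1) + 2 ↦ 3^(3 + 1) + 3|_3 = 84 ⇒ 83
(1) 83|_3 = 3^(3 + 1) + 2 ↦ 4^(4 + 1) + 2|_4 = 1026 ⇒ 1025
(2) 1025|_4 = 4^(4 + 1) + 1 ↦ 5^(5 + 1) + 1|_5 = 15626 ⇒ 15625
(3) 15625|_5 = 5^(5 + 1) ↦ 6^(6 + 1)|_6 = 279936 ⇒ 279935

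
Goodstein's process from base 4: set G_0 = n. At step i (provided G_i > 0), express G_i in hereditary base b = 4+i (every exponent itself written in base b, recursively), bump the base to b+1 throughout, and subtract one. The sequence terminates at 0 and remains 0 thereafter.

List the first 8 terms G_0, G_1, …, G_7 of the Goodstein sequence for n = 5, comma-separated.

base 4: 5 = 4 + 1; at 5: 5 + 1 = 6; next = 5
base 5: 5 = 5; at 6: 6 = 6; next = 5
base 6: 5 = 5; at 7: 5 = 5; next = 4
base 7: 4 = 4; at 8: 4 = 4; next = 3
base 8: 3 = 3; at 9: 3 = 3; next = 2
base 9: 2 = 2; at 10: 2 = 2; next = 1
base 10: 1 = 1; at 11: 1 = 1; next = 0

5, 5, 5, 4, 3, 2, 1, 0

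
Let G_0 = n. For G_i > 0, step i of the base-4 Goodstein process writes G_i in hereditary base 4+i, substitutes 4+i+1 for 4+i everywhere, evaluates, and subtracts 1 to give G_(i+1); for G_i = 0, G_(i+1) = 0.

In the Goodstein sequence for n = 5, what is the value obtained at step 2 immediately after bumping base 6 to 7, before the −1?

G_0=5  [base 4] 4 + 1  →[4↦5]→  5 + 1 = 6  −1 ⇒ G_1=5
G_1=5  [base 5] 5  →[5↦6]→  6 = 6  −1 ⇒ G_2=5
G_2=5  [base 6] 5  →[6↦7]→  5 = 5  −1 ⇒ G_3=4

5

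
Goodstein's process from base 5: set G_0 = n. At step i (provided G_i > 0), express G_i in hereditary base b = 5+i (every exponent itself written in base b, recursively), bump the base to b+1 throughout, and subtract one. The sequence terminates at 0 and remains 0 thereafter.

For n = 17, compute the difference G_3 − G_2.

2

[0] 17 ≡ 3·5 + 2 (base 5). Lift 6: 20. −1: 19.
[1] 19 ≡ 3·6 + 1 (base 6). Lift 7: 22. −1: 21.
[2] 21 ≡ 3·7 (base 7). Lift 8: 24. −1: 23.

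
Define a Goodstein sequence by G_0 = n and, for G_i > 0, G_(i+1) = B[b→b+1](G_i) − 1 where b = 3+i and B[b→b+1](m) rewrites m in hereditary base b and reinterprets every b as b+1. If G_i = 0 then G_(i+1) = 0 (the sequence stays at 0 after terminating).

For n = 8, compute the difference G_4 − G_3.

0

base 3: 8 = 2·3 + 2; at 4: 2·4 + 2 = 10; next = 9
base 4: 9 = 2·4 + 1; at 5: 2·5 + 1 = 11; next = 10
base 5: 10 = 2·5; at 6: 2·6 = 12; next = 11
base 6: 11 = 6 + 5; at 7: 7 + 5 = 12; next = 11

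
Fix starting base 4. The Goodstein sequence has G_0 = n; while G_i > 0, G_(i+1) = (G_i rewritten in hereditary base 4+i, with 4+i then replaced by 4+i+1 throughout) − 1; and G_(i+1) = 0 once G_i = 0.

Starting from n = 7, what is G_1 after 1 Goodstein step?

7 —HB4→ 4 + 3 —bump→ 5 + 3 = 8 —(−1)→ 7
7 —HB5→ 5 + 2 —bump→ 6 + 2 = 8 —(−1)→ 7

7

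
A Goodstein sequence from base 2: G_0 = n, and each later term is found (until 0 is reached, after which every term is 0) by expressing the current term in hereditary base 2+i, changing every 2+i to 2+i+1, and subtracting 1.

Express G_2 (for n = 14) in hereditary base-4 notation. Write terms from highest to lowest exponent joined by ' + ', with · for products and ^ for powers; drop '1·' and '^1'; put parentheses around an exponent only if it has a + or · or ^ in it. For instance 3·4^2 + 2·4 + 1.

step 0: 14 = 2^(2 + 1) + 2^2 + 2; sub 3 for 2: 3^(3 + 1) + 3^3 + 3; = 111; G_1 = 111−1 = 110
step 1: 110 = 3^(3 + 1) + 3^3 + 2; sub 4 for 3: 4^(4 + 1) + 4^4 + 2; = 1282; G_2 = 1282−1 = 1281
step 2: 1281 = 4^(4 + 1) + 4^4 + 1; sub 5 for 4: 5^(5 + 1) + 5^5 + 1; = 18751; G_3 = 18751−1 = 18750

4^(4 + 1) + 4^4 + 1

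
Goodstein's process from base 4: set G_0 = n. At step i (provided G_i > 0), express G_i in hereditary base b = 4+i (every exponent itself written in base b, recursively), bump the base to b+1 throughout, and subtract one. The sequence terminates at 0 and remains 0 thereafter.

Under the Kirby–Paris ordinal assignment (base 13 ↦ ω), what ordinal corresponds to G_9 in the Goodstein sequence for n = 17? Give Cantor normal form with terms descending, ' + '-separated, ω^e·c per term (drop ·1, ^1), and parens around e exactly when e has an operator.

(0) 17|_4 = 4^2 + 1 ↦ 5^2 + 1|_5 = 26 ⇒ 25
(1) 25|_5 = 5^2 ↦ 6^2|_6 = 36 ⇒ 35
(2) 35|_6 = 5·6 + 5 ↦ 5·7 + 5|_7 = 40 ⇒ 39
(3) 39|_7 = 5·7 + 4 ↦ 5·8 + 4|_8 = 44 ⇒ 43
(4) 43|_8 = 5·8 + 3 ↦ 5·9 + 3|_9 = 48 ⇒ 47
(5) 47|_9 = 5·9 + 2 ↦ 5·10 + 2|_10 = 52 ⇒ 51
(6) 51|_10 = 5·10 + 1 ↦ 5·11 + 1|_11 = 56 ⇒ 55
(7) 55|_11 = 5·11 ↦ 5·12|_12 = 60 ⇒ 59
(8) 59|_12 = 4·12 + 11 ↦ 4·13 + 11|_13 = 63 ⇒ 62

ω·4 + 10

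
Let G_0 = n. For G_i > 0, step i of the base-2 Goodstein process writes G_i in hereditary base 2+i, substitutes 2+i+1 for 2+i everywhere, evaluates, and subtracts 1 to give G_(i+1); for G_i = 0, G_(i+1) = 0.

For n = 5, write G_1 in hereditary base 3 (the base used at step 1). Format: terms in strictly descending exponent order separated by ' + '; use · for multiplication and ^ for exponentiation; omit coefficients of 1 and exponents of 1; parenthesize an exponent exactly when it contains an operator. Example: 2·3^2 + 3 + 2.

i=0: 5 = 2^2 + 1 (b=2); 2→3: 3^3 + 1 = 28; 28−1 = 27
i=1: 27 = 3^3 (b=3); 3→4: 4^4 = 256; 256−1 = 255

3^3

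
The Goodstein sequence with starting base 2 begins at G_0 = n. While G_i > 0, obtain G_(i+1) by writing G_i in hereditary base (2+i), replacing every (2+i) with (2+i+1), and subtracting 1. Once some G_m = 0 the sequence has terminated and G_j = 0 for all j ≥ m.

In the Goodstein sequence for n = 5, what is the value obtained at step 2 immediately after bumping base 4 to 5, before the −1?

468

G_0 = 5. HB_2(5) = 2^2 + 1. Bump = 28. G_1 = 27.
G_1 = 27. HB_3(27) = 3^3. Bump = 256. G_2 = 255.
G_2 = 255. HB_4(255) = 3·4^3 + 3·4^2 + 3·4 + 3. Bump = 468. G_3 = 467.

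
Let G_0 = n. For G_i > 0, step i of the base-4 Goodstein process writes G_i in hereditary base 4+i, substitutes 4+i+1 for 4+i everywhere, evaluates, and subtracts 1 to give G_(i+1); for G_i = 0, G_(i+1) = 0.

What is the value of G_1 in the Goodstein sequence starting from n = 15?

G_0=15  [base 4] 3·4 + 3  →[4↦5]→  3·5 + 3 = 18  −1 ⇒ G_1=17
G_1=17  [base 5] 3·5 + 2  →[5↦6]→  3·6 + 2 = 20  −1 ⇒ G_2=19

17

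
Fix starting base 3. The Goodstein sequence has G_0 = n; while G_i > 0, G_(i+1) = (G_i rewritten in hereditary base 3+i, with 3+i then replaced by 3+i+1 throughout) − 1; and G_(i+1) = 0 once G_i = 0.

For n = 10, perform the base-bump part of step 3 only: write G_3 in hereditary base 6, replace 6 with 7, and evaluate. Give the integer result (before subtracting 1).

31

G_0 = 10. HB_3(10) = 3^2 + 1. Bump = 17. G_1 = 16.
G_1 = 16. HB_4(16) = 4^2. Bump = 25. G_2 = 24.
G_2 = 24. HB_5(24) = 4·5 + 4. Bump = 28. G_3 = 27.
G_3 = 27. HB_6(27) = 4·6 + 3. Bump = 31. G_4 = 30.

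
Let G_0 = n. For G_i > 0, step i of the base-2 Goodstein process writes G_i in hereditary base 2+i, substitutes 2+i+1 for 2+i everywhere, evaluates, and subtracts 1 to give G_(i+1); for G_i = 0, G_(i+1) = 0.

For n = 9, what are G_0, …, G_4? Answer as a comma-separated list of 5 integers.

step 0: 9 = 2^(2 + 1) + 1; sub 3 for 2: 3^(3 + 1) + 1; = 82; G_1 = 82−1 = 81
step 1: 81 = 3^(3 + 1); sub 4 for 3: 4^(4 + 1); = 1024; G_2 = 1024−1 = 1023
step 2: 1023 = 3·4^4 + 3·4^3 + 3·4^2 + 3·4 + 3; sub 5 for 4: 3·5^5 + 3·5^3 + 3·5^2 + 3·5 + 3; = 9843; G_3 = 9843−1 = 9842
step 3: 9842 = 3·5^5 + 3·5^3 + 3·5^2 + 3·5 + 2; sub 6 for 5: 3·6^6 + 3·6^3 + 3·6^2 + 3·6 + 2; = 140744; G_4 = 140744−1 = 140743

9, 81, 1023, 9842, 140743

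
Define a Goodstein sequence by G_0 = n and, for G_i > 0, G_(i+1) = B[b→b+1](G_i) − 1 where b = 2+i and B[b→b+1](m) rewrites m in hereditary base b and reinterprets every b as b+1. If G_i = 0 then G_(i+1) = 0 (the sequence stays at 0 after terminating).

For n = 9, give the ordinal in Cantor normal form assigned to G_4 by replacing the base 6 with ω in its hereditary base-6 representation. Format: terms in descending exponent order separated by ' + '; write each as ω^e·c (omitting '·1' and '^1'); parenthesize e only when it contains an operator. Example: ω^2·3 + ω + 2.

9 —HB2→ 2^(2 + 1) + 1 —bump→ 3^(3 + 1) + 1 = 82 —(−1)→ 81
81 —HB3→ 3^(3 + 1) —bump→ 4^(4 + 1) = 1024 —(−1)→ 1023
1023 —HB4→ 3·4^4 + 3·4^3 + 3·4^2 + 3·4 + 3 —bump→ 3·5^5 + 3·5^3 + 3·5^2 + 3·5 + 3 = 9843 —(−1)→ 9842
9842 —HB5→ 3·5^5 + 3·5^3 + 3·5^2 + 3·5 + 2 —bump→ 3·6^6 + 3·6^3 + 3·6^2 + 3·6 + 2 = 140744 —(−1)→ 140743
140743 —HB6→ 3·6^6 + 3·6^3 + 3·6^2 + 3·6 + 1 —bump→ 3·7^7 + 3·7^3 + 3·7^2 + 3·7 + 1 = 2471827 —(−1)→ 2471826

ω^ω·3 + ω^3·3 + ω^2·3 + ω·3 + 1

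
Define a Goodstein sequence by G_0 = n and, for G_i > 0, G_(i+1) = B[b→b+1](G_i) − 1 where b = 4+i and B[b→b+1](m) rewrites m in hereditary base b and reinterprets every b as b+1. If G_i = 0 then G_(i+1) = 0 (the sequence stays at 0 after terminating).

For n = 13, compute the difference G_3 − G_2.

base 4: 13 = 3·4 + 1; at 5: 3·5 + 1 = 16; next = 15
base 5: 15 = 3·5; at 6: 3·6 = 18; next = 17
base 6: 17 = 2·6 + 5; at 7: 2·7 + 5 = 19; next = 18

1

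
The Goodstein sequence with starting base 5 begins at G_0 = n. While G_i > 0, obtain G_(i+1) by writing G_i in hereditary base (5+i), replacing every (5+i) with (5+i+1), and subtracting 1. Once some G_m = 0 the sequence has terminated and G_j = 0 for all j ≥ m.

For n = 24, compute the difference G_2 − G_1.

3

G_0 = 24. HB_5(24) = 4·5 + 4. Bump = 28. G_1 = 27.
G_1 = 27. HB_6(27) = 4·6 + 3. Bump = 31. G_2 = 30.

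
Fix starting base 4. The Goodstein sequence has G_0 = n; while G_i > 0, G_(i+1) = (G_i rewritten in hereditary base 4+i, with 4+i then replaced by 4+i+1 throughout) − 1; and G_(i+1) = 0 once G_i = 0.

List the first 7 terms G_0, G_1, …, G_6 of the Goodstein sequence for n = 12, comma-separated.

[0] 12 ≡ 3·4 (base 4). Lift 5: 15. −1: 14.
[1] 14 ≡ 2·5 + 4 (base 5). Lift 6: 16. −1: 15.
[2] 15 ≡ 2·6 + 3 (base 6). Lift 7: 17. −1: 16.
[3] 16 ≡ 2·7 + 2 (base 7). Lift 8: 18. −1: 17.
[4] 17 ≡ 2·8 + 1 (base 8). Lift 9: 19. −1: 18.
[5] 18 ≡ 2·9 (base 9). Lift 10: 20. −1: 19.

12, 14, 15, 16, 17, 18, 19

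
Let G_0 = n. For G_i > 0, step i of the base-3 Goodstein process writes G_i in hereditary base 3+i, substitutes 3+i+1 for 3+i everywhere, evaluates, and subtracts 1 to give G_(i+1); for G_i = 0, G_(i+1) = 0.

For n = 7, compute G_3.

9

step 0: 7 = 2·3 + 1; sub 4 for 3: 2·4 + 1; = 9; G_1 = 9−1 = 8
step 1: 8 = 2·4; sub 5 for 4: 2·5; = 10; G_2 = 10−1 = 9
step 2: 9 = 5 + 4; sub 6 for 5: 6 + 4; = 10; G_3 = 10−1 = 9
step 3: 9 = 6 + 3; sub 7 for 6: 7 + 3; = 10; G_4 = 10−1 = 9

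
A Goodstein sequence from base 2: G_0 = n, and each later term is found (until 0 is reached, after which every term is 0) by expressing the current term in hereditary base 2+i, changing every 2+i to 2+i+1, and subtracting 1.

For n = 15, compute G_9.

(0) 15|_2 = 2^(2 + 1) + 2^2 + 2 + 1 ↦ 3^(3 + 1) + 3^3 + 3 + 1|_3 = 112 ⇒ 111
(1) 111|_3 = 3^(3 + 1) + 3^3 + 3 ↦ 4^(4 + 1) + 4^4 + 4|_4 = 1284 ⇒ 1283
(2) 1283|_4 = 4^(4 + 1) + 4^4 + 3 ↦ 5^(5 + 1) + 5^5 + 3|_5 = 18753 ⇒ 18752
(3) 18752|_5 = 5^(5 + 1) + 5^5 + 2 ↦ 6^(6 + 1) + 6^6 + 2|_6 = 326594 ⇒ 326593
(4) 326593|_6 = 6^(6 + 1) + 6^6 + 1 ↦ 7^(7 + 1) + 7^7 + 1|_7 = 6588345 ⇒ 6588344
(5) 6588344|_7 = 7^(7 + 1) + 7^7 ↦ 8^(8 + 1) + 8^8|_8 = 150994944 ⇒ 150994943
(6) 150994943|_8 = 8^(8 + 1) + 7·8^7 + 7·8^6 + 7·8^5 + 7·8^4 + 7·8^3 + 7·8^2 + 7·8 + 7 ↦ 9^(9 + 1) + 7·9^7 + 7·9^6 + 7·9^5 + 7·9^4 + 7·9^3 + 7·9^2 + 7·9 + 7|_9 = 3524450281 ⇒ 3524450280
(7) 3524450280|_9 = 9^(9 + 1) + 7·9^7 + 7·9^6 + 7·9^5 + 7·9^4 + 7·9^3 + 7·9^2 + 7·9 + 6 ↦ 10^(10 + 1) + 7·10^7 + 7·10^6 + 7·10^5 + 7·10^4 + 7·10^3 + 7·10^2 + 7·10 + 6|_10 = 100077777776 ⇒ 100077777775
(8) 100077777775|_10 = 10^(10 + 1) + 7·10^7 + 7·10^6 + 7·10^5 + 7·10^4 + 7·10^3 + 7·10^2 + 7·10 + 5 ↦ 11^(11 + 1) + 7·11^7 + 7·11^6 + 7·11^5 + 7·11^4 + 7·11^3 + 7·11^2 + 7·11 + 5|_11 = 3138578427935 ⇒ 3138578427934

3138578427934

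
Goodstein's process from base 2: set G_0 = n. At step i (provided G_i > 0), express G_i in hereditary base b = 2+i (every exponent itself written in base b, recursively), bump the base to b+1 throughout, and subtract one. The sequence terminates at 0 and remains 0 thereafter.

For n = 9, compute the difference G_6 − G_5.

G_0=9  [base 2] 2^(2 + 1) + 1  →[2↦3]→  3^(3 + 1) + 1 = 82  −1 ⇒ G_1=81
G_1=81  [base 3] 3^(3 + 1)  →[3↦4]→  4^(4 + 1) = 1024  −1 ⇒ G_2=1023
G_2=1023  [base 4] 3·4^4 + 3·4^3 + 3·4^2 + 3·4 + 3  →[4↦5]→  3·5^5 + 3·5^3 + 3·5^2 + 3·5 + 3 = 9843  −1 ⇒ G_3=9842
G_3=9842  [base 5] 3·5^5 + 3·5^3 + 3·5^2 + 3·5 + 2  →[5↦6]→  3·6^6 + 3·6^3 + 3·6^2 + 3·6 + 2 = 140744  −1 ⇒ G_4=140743
G_4=140743  [base 6] 3·6^6 + 3·6^3 + 3·6^2 + 3·6 + 1  →[6↦7]→  3·7^7 + 3·7^3 + 3·7^2 + 3·7 + 1 = 2471827  −1 ⇒ G_5=2471826
G_5=2471826  [base 7] 3·7^7 + 3·7^3 + 3·7^2 + 3·7  →[7↦8]→  3·8^8 + 3·8^3 + 3·8^2 + 3·8 = 50333400  −1 ⇒ G_6=50333399

47861573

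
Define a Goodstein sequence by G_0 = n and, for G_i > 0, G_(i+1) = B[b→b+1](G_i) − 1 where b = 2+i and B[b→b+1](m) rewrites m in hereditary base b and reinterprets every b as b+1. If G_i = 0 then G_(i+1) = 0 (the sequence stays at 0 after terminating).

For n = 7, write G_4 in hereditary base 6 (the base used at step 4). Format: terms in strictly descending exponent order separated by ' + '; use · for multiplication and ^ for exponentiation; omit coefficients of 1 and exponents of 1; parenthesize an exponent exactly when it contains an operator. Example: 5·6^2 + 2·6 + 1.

6^6 + 1

[0] 7 ≡ 2^2 + 2 + 1 (base 2). Lift 3: 31. −1: 30.
[1] 30 ≡ 3^3 + 3 (base 3). Lift 4: 260. −1: 259.
[2] 259 ≡ 4^4 + 3 (base 4). Lift 5: 3128. −1: 3127.
[3] 3127 ≡ 5^5 + 2 (base 5). Lift 6: 46658. −1: 46657.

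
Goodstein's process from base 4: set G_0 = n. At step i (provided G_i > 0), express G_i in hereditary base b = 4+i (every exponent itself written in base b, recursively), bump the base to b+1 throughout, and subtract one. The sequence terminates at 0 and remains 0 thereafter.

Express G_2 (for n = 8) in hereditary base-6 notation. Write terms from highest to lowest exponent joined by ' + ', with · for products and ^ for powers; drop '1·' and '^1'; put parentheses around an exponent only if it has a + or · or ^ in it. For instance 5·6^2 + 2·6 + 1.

8 —HB4→ 2·4 —bump→ 2·5 = 10 —(−1)→ 9
9 —HB5→ 5 + 4 —bump→ 6 + 4 = 10 —(−1)→ 9
9 —HB6→ 6 + 3 —bump→ 7 + 3 = 10 —(−1)→ 9

6 + 3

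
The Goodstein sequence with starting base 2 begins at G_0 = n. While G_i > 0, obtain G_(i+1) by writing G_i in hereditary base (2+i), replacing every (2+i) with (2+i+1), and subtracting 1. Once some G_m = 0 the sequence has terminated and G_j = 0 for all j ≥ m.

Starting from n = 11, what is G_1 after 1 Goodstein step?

84

G_0=11  [base 2] 2^(2 + 1) + 2 + 1  →[2↦3]→  3^(3 + 1) + 3 + 1 = 85  −1 ⇒ G_1=84
G_1=84  [base 3] 3^(3 + 1) + 3  →[3↦4]→  4^(4 + 1) + 4 = 1028  −1 ⇒ G_2=1027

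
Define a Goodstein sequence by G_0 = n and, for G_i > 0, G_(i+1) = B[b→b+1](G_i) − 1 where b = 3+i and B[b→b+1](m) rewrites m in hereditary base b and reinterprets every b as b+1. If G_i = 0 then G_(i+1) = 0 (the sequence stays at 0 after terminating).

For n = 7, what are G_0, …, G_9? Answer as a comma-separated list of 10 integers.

7, 8, 9, 9, 9, 9, 9, 9, 8, 7

step 0: 7 = 2·3 + 1; sub 4 for 3: 2·4 + 1; = 9; G_1 = 9−1 = 8
step 1: 8 = 2·4; sub 5 for 4: 2·5; = 10; G_2 = 10−1 = 9
step 2: 9 = 5 + 4; sub 6 for 5: 6 + 4; = 10; G_3 = 10−1 = 9
step 3: 9 = 6 + 3; sub 7 for 6: 7 + 3; = 10; G_4 = 10−1 = 9
step 4: 9 = 7 + 2; sub 8 for 7: 8 + 2; = 10; G_5 = 10−1 = 9
step 5: 9 = 8 + 1; sub 9 for 8: 9 + 1; = 10; G_6 = 10−1 = 9
step 6: 9 = 9; sub 10 for 9: 10; = 10; G_7 = 10−1 = 9
step 7: 9 = 9; sub 11 for 10: 9; = 9; G_8 = 9−1 = 8
step 8: 8 = 8; sub 12 for 11: 8; = 8; G_9 = 8−1 = 7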